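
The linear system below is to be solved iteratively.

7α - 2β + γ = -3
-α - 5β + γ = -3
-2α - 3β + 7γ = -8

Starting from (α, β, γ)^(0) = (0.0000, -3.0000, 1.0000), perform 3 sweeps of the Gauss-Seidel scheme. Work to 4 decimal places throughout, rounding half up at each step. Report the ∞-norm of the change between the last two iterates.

Iteration 1:
  α = (-3 - (-2)·-3.0000 - (1)·1.0000) / (7) = -1.4286
  β = (-3 - (-1)·-1.4286 - (1)·1.0000) / (-5) = 1.0857
  γ = (-8 - (-2)·-1.4286 - (-3)·1.0857) / (7) = -1.0857
Iteration 2:
  α = (-3 - (-2)·1.0857 - (1)·-1.0857) / (7) = 0.0367
  β = (-3 - (-1)·0.0367 - (1)·-1.0857) / (-5) = 0.3755
  γ = (-8 - (-2)·0.0367 - (-3)·0.3755) / (7) = -0.9714
Iteration 3:
  α = (-3 - (-2)·0.3755 - (1)·-0.9714) / (7) = -0.1825
  β = (-3 - (-1)·-0.1825 - (1)·-0.9714) / (-5) = 0.4422
  γ = (-8 - (-2)·-0.1825 - (-3)·0.4422) / (7) = -1.0055
Change: (-0.2192, 0.0667, -0.0341) → max |·| = 0.2192

0.2192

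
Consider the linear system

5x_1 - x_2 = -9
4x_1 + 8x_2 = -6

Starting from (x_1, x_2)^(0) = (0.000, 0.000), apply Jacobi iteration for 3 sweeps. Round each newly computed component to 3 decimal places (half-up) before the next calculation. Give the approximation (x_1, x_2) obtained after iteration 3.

(-1.770, 0.225)

Iteration 1:
  x_1 = (-9 - (-1)·0.000) / (5) = -1.800
  x_2 = (-6 - (4)·0.000) / (8) = -0.750
Iteration 2:
  x_1 = (-9 - (-1)·-0.750) / (5) = -1.950
  x_2 = (-6 - (4)·-1.800) / (8) = 0.150
Iteration 3:
  x_1 = (-9 - (-1)·0.150) / (5) = -1.770
  x_2 = (-6 - (4)·-1.950) / (8) = 0.225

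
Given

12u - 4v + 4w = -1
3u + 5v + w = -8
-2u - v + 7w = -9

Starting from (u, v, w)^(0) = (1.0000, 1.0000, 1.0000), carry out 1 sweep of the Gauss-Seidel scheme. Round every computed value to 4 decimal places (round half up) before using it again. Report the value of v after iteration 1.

-1.7500

Iteration 1:
  u = (-1 - (-4)·1.0000 - (4)·1.0000) / (12) = -0.0833
  v = (-8 - (3)·-0.0833 - (1)·1.0000) / (5) = -1.7500
  w = (-9 - (-2)·-0.0833 - (-1)·-1.7500) / (7) = -1.5595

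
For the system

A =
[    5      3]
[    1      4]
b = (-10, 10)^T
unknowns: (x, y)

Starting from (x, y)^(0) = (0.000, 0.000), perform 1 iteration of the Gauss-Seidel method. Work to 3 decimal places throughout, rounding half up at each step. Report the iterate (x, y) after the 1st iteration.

Iteration 1:
  x = (-10 - (3)·0.000) / (5) = -2.000
  y = (10 - (1)·-2.000) / (4) = 3.000

(-2.000, 3.000)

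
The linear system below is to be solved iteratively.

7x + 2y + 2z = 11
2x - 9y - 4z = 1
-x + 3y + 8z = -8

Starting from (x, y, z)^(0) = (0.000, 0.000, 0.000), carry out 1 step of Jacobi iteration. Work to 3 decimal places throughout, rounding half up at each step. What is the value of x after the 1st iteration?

1.571

Iteration 1:
  x = (11 - (2)·0.000 - (2)·0.000) / (7) = 1.571
  y = (1 - (2)·0.000 - (-4)·0.000) / (-9) = -0.111
  z = (-8 - (-1)·0.000 - (3)·0.000) / (8) = -1.000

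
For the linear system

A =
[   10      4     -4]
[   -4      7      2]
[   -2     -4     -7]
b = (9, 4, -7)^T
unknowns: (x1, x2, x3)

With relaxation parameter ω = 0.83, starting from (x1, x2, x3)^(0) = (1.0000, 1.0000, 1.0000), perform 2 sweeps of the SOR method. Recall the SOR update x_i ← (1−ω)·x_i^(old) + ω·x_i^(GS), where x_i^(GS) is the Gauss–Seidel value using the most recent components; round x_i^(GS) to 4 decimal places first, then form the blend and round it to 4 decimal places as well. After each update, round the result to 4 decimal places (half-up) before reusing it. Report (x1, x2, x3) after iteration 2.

Iteration 1:
  x1: GS value = (9 - (4)·1.0000 - (-4)·1.0000) / (10) = 0.9000;  x1 ← (1−ω)·1.0000 + ω·0.9000 = 0.9170
  x2: GS value = (4 - (-4)·0.9170 - (2)·1.0000) / (7) = 0.8097;  x2 ← (1−ω)·1.0000 + ω·0.8097 = 0.8421
  x3: GS value = (-7 - (-2)·0.9170 - (-4)·0.8421) / (-7) = 0.2568;  x3 ← (1−ω)·1.0000 + ω·0.2568 = 0.3831
Iteration 2:
  x1: GS value = (9 - (4)·0.8421 - (-4)·0.3831) / (10) = 0.7164;  x1 ← (1−ω)·0.9170 + ω·0.7164 = 0.7505
  x2: GS value = (4 - (-4)·0.7505 - (2)·0.3831) / (7) = 0.8908;  x2 ← (1−ω)·0.8421 + ω·0.8908 = 0.8825
  x3: GS value = (-7 - (-2)·0.7505 - (-4)·0.8825) / (-7) = 0.2813;  x3 ← (1−ω)·0.3831 + ω·0.2813 = 0.2986

(0.7505, 0.8825, 0.2986)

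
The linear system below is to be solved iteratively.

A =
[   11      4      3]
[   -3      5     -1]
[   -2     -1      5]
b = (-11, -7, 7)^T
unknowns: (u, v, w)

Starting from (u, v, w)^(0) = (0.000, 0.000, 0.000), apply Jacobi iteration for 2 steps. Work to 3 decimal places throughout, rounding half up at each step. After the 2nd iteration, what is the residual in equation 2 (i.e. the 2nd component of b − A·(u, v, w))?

Iteration 1:
  u = (-11 - (4)·0.000 - (3)·0.000) / (11) = -1.000
  v = (-7 - (-3)·0.000 - (-1)·0.000) / (5) = -1.400
  w = (7 - (-2)·0.000 - (-1)·0.000) / (5) = 1.400
Iteration 2:
  u = (-11 - (4)·-1.400 - (3)·1.400) / (11) = -0.873
  v = (-7 - (-3)·-1.000 - (-1)·1.400) / (5) = -1.720
  w = (7 - (-2)·-1.000 - (-1)·-1.400) / (5) = 0.720
Residual b − A·x = (3.323, -0.299, -0.066)

-0.299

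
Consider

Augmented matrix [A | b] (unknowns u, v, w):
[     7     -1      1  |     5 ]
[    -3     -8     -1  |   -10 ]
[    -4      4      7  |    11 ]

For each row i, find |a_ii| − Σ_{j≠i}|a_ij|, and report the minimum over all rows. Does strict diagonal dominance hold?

-1

row 1: |7| − (1+1) = 5
row 2: |-8| − (3+1) = 4
row 3: |7| − (4+4) = -1
minimum over rows = -1 → not strictly diagonally dominant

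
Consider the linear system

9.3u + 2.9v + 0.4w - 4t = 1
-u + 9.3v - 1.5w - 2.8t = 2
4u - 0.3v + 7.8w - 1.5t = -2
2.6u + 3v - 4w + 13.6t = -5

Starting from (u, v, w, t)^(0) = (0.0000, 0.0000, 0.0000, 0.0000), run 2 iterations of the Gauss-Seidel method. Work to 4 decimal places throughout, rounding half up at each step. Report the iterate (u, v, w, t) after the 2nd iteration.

Iteration 1:
  u = (1 - (2.9)·0.0000 - (0.4)·0.0000 - (-4)·0.0000) / (9.3) = 0.1075
  v = (2 - (-1)·0.1075 - (-1.5)·0.0000 - (-2.8)·0.0000) / (9.3) = 0.2266
  w = (-2 - (4)·0.1075 - (-0.3)·0.2266 - (-1.5)·0.0000) / (7.8) = -0.3028
  t = (-5 - (2.6)·0.1075 - (3)·0.2266 - (-4)·-0.3028) / (13.6) = -0.5272
Iteration 2:
  u = (1 - (2.9)·0.2266 - (0.4)·-0.3028 - (-4)·-0.5272) / (9.3) = -0.1769
  v = (2 - (-1)·-0.1769 - (-1.5)·-0.3028 - (-2.8)·-0.5272) / (9.3) = -0.0115
  w = (-2 - (4)·-0.1769 - (-0.3)·-0.0115 - (-1.5)·-0.5272) / (7.8) = -0.2675
  t = (-5 - (2.6)·-0.1769 - (3)·-0.0115 - (-4)·-0.2675) / (13.6) = -0.4100

(-0.1769, -0.0115, -0.2675, -0.4100)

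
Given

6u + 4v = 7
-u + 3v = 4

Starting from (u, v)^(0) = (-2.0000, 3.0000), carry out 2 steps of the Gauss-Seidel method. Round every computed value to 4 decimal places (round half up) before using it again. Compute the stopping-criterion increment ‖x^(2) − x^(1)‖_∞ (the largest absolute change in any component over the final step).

Iteration 1:
  u = (7 - (4)·3.0000) / (6) = -0.8333
  v = (4 - (-1)·-0.8333) / (3) = 1.0556
Iteration 2:
  u = (7 - (4)·1.0556) / (6) = 0.4629
  v = (4 - (-1)·0.4629) / (3) = 1.4876
Change: (1.2962, 0.4320) → max |·| = 1.2962

1.2962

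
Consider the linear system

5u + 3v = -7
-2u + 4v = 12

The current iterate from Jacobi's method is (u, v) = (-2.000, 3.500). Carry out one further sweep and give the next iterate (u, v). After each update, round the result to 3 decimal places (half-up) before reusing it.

One sweep:
  u = (-7 - (3)·3.500) / (5) = -3.500
  v = (12 - (-2)·-2.000) / (4) = 2.000

(-3.500, 2.000)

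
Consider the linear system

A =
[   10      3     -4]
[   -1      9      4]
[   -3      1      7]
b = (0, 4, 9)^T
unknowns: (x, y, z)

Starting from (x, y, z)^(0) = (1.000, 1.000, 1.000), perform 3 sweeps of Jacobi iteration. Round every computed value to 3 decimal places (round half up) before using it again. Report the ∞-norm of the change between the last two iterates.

0.262

Iteration 1:
  x = (0 - (3)·1.000 - (-4)·1.000) / (10) = 0.100
  y = (4 - (-1)·1.000 - (4)·1.000) / (9) = 0.111
  z = (9 - (-3)·1.000 - (1)·1.000) / (7) = 1.571
Iteration 2:
  x = (0 - (3)·0.111 - (-4)·1.571) / (10) = 0.595
  y = (4 - (-1)·0.100 - (4)·1.571) / (9) = -0.243
  z = (9 - (-3)·0.100 - (1)·0.111) / (7) = 1.313
Iteration 3:
  x = (0 - (3)·-0.243 - (-4)·1.313) / (10) = 0.598
  y = (4 - (-1)·0.595 - (4)·1.313) / (9) = -0.073
  z = (9 - (-3)·0.595 - (1)·-0.243) / (7) = 1.575
Change: (0.003, 0.170, 0.262) → max |·| = 0.262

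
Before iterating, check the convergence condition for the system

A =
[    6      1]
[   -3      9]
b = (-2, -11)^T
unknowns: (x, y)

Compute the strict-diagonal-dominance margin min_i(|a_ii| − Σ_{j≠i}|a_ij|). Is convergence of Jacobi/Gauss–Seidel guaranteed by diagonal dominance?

5

row 1: |6| − (1) = 5
row 2: |9| − (3) = 6
minimum over rows = 5 → strictly diagonally dominant (convergence guaranteed)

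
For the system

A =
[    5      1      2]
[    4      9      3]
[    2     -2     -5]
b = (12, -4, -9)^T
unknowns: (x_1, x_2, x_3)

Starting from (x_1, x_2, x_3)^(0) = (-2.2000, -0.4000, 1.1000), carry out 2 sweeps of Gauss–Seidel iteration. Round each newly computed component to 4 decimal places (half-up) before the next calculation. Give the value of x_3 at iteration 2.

3.2400

Iteration 1:
  x_1 = (12 - (1)·-0.4000 - (2)·1.1000) / (5) = 2.0400
  x_2 = (-4 - (4)·2.0400 - (3)·1.1000) / (9) = -1.7178
  x_3 = (-9 - (2)·2.0400 - (-2)·-1.7178) / (-5) = 3.3031
Iteration 2:
  x_1 = (12 - (1)·-1.7178 - (2)·3.3031) / (5) = 1.4223
  x_2 = (-4 - (4)·1.4223 - (3)·3.3031) / (9) = -2.1776
  x_3 = (-9 - (2)·1.4223 - (-2)·-2.1776) / (-5) = 3.2400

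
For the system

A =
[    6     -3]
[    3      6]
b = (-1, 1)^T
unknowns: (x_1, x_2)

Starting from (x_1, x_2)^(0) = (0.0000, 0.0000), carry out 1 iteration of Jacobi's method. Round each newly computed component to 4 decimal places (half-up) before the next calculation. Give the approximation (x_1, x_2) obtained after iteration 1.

(-0.1667, 0.1667)

Iteration 1:
  x_1 = (-1 - (-3)·0.0000) / (6) = -0.1667
  x_2 = (1 - (3)·0.0000) / (6) = 0.1667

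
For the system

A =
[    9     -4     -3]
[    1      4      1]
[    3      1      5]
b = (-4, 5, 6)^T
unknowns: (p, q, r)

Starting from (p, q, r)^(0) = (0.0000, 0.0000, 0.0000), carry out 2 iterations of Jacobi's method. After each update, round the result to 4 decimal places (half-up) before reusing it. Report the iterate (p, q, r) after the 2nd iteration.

(0.5111, 1.0611, 1.2166)

Iteration 1:
  p = (-4 - (-4)·0.0000 - (-3)·0.0000) / (9) = -0.4444
  q = (5 - (1)·0.0000 - (1)·0.0000) / (4) = 1.2500
  r = (6 - (3)·0.0000 - (1)·0.0000) / (5) = 1.2000
Iteration 2:
  p = (-4 - (-4)·1.2500 - (-3)·1.2000) / (9) = 0.5111
  q = (5 - (1)·-0.4444 - (1)·1.2000) / (4) = 1.0611
  r = (6 - (3)·-0.4444 - (1)·1.2500) / (5) = 1.2166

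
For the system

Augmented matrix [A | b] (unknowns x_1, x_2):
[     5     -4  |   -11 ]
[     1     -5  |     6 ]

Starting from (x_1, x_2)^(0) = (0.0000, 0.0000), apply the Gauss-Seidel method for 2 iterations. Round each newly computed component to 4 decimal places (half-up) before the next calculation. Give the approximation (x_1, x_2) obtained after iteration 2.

Iteration 1:
  x_1 = (-11 - (-4)·0.0000) / (5) = -2.2000
  x_2 = (6 - (1)·-2.2000) / (-5) = -1.6400
Iteration 2:
  x_1 = (-11 - (-4)·-1.6400) / (5) = -3.5120
  x_2 = (6 - (1)·-3.5120) / (-5) = -1.9024

(-3.5120, -1.9024)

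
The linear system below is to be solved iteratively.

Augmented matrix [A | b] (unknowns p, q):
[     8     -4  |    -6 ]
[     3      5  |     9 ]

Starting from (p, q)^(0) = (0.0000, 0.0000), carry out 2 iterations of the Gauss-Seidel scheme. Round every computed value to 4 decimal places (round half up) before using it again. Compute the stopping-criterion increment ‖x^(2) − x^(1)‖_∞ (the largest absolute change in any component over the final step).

1.1250

Iteration 1:
  p = (-6 - (-4)·0.0000) / (8) = -0.7500
  q = (9 - (3)·-0.7500) / (5) = 2.2500
Iteration 2:
  p = (-6 - (-4)·2.2500) / (8) = 0.3750
  q = (9 - (3)·0.3750) / (5) = 1.5750
Change: (1.1250, -0.6750) → max |·| = 1.1250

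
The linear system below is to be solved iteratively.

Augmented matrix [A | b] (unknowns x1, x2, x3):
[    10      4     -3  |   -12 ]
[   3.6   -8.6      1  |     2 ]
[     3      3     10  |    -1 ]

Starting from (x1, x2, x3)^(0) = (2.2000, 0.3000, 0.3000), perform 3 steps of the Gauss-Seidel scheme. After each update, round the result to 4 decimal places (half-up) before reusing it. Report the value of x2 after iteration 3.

-0.5835

Iteration 1:
  x1 = (-12 - (4)·0.3000 - (-3)·0.3000) / (10) = -1.2300
  x2 = (2 - (3.6)·-1.2300 - (1)·0.3000) / (-8.6) = -0.7126
  x3 = (-1 - (3)·-1.2300 - (3)·-0.7126) / (10) = 0.4828
Iteration 2:
  x1 = (-12 - (4)·-0.7126 - (-3)·0.4828) / (10) = -0.7701
  x2 = (2 - (3.6)·-0.7701 - (1)·0.4828) / (-8.6) = -0.4988
  x3 = (-1 - (3)·-0.7701 - (3)·-0.4988) / (10) = 0.2807
Iteration 3:
  x1 = (-12 - (4)·-0.4988 - (-3)·0.2807) / (10) = -0.9163
  x2 = (2 - (3.6)·-0.9163 - (1)·0.2807) / (-8.6) = -0.5835
  x3 = (-1 - (3)·-0.9163 - (3)·-0.5835) / (10) = 0.3499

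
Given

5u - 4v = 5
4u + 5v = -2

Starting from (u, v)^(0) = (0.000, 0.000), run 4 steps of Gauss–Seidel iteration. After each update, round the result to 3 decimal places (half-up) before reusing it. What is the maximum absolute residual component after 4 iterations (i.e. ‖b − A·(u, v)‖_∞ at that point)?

1.250

Iteration 1:
  u = (5 - (-4)·0.000) / (5) = 1.000
  v = (-2 - (4)·1.000) / (5) = -1.200
Iteration 2:
  u = (5 - (-4)·-1.200) / (5) = 0.040
  v = (-2 - (4)·0.040) / (5) = -0.432
Iteration 3:
  u = (5 - (-4)·-0.432) / (5) = 0.654
  v = (-2 - (4)·0.654) / (5) = -0.923
Iteration 4:
  u = (5 - (-4)·-0.923) / (5) = 0.262
  v = (-2 - (4)·0.262) / (5) = -0.610
Residual b − A·x = (1.250, 0.002); ∞-norm = 1.250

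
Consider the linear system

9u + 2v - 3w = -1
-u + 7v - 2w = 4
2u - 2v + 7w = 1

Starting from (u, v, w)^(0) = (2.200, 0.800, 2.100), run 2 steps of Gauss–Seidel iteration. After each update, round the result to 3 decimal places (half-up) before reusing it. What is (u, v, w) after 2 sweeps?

(-0.259, 0.642, 0.400)

Iteration 1:
  u = (-1 - (2)·0.800 - (-3)·2.100) / (9) = 0.411
  v = (4 - (-1)·0.411 - (-2)·2.100) / (7) = 1.230
  w = (1 - (2)·0.411 - (-2)·1.230) / (7) = 0.377
Iteration 2:
  u = (-1 - (2)·1.230 - (-3)·0.377) / (9) = -0.259
  v = (4 - (-1)·-0.259 - (-2)·0.377) / (7) = 0.642
  w = (1 - (2)·-0.259 - (-2)·0.642) / (7) = 0.400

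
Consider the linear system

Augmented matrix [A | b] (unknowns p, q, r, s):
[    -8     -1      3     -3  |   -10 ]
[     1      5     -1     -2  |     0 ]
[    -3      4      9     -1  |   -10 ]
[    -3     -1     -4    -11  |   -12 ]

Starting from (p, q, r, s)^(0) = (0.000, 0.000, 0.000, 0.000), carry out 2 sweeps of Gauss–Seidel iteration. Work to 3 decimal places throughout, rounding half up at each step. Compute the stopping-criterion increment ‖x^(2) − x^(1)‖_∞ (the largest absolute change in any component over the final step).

0.557

Iteration 1:
  p = (-10 - (-1)·0.000 - (3)·0.000 - (-3)·0.000) / (-8) = 1.250
  q = (0 - (1)·1.250 - (-1)·0.000 - (-2)·0.000) / (5) = -0.250
  r = (-10 - (-3)·1.250 - (4)·-0.250 - (-1)·0.000) / (9) = -0.583
  s = (-12 - (-3)·1.250 - (-1)·-0.250 - (-4)·-0.583) / (-11) = 0.985
Iteration 2:
  p = (-10 - (-1)·-0.250 - (3)·-0.583 - (-3)·0.985) / (-8) = 0.693
  q = (0 - (1)·0.693 - (-1)·-0.583 - (-2)·0.985) / (5) = 0.139
  r = (-10 - (-3)·0.693 - (4)·0.139 - (-1)·0.985) / (9) = -0.832
  s = (-12 - (-3)·0.693 - (-1)·0.139 - (-4)·-0.832) / (-11) = 1.192
Change: (-0.557, 0.389, -0.249, 0.207) → max |·| = 0.557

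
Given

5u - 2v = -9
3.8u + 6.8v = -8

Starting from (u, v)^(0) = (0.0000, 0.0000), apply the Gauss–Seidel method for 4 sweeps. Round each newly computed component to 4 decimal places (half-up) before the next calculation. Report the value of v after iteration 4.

-0.1391

Iteration 1:
  u = (-9 - (-2)·0.0000) / (5) = -1.8000
  v = (-8 - (3.8)·-1.8000) / (6.8) = -0.1706
Iteration 2:
  u = (-9 - (-2)·-0.1706) / (5) = -1.8682
  v = (-8 - (3.8)·-1.8682) / (6.8) = -0.1325
Iteration 3:
  u = (-9 - (-2)·-0.1325) / (5) = -1.8530
  v = (-8 - (3.8)·-1.8530) / (6.8) = -0.1410
Iteration 4:
  u = (-9 - (-2)·-0.1410) / (5) = -1.8564
  v = (-8 - (3.8)·-1.8564) / (6.8) = -0.1391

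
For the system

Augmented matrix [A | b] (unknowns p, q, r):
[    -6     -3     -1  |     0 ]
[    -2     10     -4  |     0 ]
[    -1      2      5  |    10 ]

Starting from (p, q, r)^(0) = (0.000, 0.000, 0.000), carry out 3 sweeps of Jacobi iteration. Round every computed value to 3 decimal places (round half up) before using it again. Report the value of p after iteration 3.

Iteration 1:
  p = (0 - (-3)·0.000 - (-1)·0.000) / (-6) = 0.000
  q = (0 - (-2)·0.000 - (-4)·0.000) / (10) = 0.000
  r = (10 - (-1)·0.000 - (2)·0.000) / (5) = 2.000
Iteration 2:
  p = (0 - (-3)·0.000 - (-1)·2.000) / (-6) = -0.333
  q = (0 - (-2)·0.000 - (-4)·2.000) / (10) = 0.800
  r = (10 - (-1)·0.000 - (2)·0.000) / (5) = 2.000
Iteration 3:
  p = (0 - (-3)·0.800 - (-1)·2.000) / (-6) = -0.733
  q = (0 - (-2)·-0.333 - (-4)·2.000) / (10) = 0.733
  r = (10 - (-1)·-0.333 - (2)·0.800) / (5) = 1.613

-0.733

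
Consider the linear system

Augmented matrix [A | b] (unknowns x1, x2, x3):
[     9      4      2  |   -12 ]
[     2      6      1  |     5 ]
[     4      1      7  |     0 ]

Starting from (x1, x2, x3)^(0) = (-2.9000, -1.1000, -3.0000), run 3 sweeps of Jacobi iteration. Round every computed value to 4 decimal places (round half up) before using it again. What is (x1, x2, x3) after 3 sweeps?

Iteration 1:
  x1 = (-12 - (4)·-1.1000 - (2)·-3.0000) / (9) = -0.1778
  x2 = (5 - (2)·-2.9000 - (1)·-3.0000) / (6) = 2.3000
  x3 = (0 - (4)·-2.9000 - (1)·-1.1000) / (7) = 1.8143
Iteration 2:
  x1 = (-12 - (4)·2.3000 - (2)·1.8143) / (9) = -2.7587
  x2 = (5 - (2)·-0.1778 - (1)·1.8143) / (6) = 0.5902
  x3 = (0 - (4)·-0.1778 - (1)·2.3000) / (7) = -0.2270
Iteration 3:
  x1 = (-12 - (4)·0.5902 - (2)·-0.2270) / (9) = -1.5452
  x2 = (5 - (2)·-2.7587 - (1)·-0.2270) / (6) = 1.7907
  x3 = (0 - (4)·-2.7587 - (1)·0.5902) / (7) = 1.4921

(-1.5452, 1.7907, 1.4921)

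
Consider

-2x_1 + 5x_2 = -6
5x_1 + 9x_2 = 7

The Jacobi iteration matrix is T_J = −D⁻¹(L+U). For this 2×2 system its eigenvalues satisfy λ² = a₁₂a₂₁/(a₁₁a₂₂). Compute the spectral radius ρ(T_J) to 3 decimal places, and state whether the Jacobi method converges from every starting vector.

a₁₂a₂₁/(a₁₁a₂₂) = (5)·(5) / ((-2)·(9)) = -1.388889
ρ = √|-1.388889| = √1.388889 = 1.179
ρ > 1, so Jacobi diverges

1.179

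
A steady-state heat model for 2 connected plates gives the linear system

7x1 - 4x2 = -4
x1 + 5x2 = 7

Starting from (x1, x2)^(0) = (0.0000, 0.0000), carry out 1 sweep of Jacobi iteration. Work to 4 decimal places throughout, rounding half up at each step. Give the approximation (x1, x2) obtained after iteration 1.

(-0.5714, 1.4000)

Iteration 1:
  x1 = (-4 - (-4)·0.0000) / (7) = -0.5714
  x2 = (7 - (1)·0.0000) / (5) = 1.4000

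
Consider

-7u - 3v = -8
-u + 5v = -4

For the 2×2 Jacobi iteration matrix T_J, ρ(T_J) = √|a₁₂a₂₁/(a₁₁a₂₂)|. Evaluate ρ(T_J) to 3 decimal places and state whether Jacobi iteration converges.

a₁₂a₂₁/(a₁₁a₂₂) = (-3)·(-1) / ((-7)·(5)) = -0.085714
ρ = √|-0.085714| = √0.085714 = 0.293
ρ < 1, so Jacobi converges

0.293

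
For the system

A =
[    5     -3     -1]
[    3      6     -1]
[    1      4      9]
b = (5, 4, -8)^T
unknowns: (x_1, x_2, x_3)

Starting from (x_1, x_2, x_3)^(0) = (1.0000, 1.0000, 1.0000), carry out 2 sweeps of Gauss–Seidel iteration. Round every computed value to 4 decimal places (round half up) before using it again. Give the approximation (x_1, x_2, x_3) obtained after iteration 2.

(0.7481, 0.1161, -1.0236)

Iteration 1:
  x_1 = (5 - (-3)·1.0000 - (-1)·1.0000) / (5) = 1.8000
  x_2 = (4 - (3)·1.8000 - (-1)·1.0000) / (6) = -0.0667
  x_3 = (-8 - (1)·1.8000 - (4)·-0.0667) / (9) = -1.0592
Iteration 2:
  x_1 = (5 - (-3)·-0.0667 - (-1)·-1.0592) / (5) = 0.7481
  x_2 = (4 - (3)·0.7481 - (-1)·-1.0592) / (6) = 0.1161
  x_3 = (-8 - (1)·0.7481 - (4)·0.1161) / (9) = -1.0236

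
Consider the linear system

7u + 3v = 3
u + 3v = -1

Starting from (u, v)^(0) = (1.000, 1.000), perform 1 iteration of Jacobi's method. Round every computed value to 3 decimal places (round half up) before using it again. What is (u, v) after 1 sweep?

(0.000, -0.667)

Iteration 1:
  u = (3 - (3)·1.000) / (7) = 0.000
  v = (-1 - (1)·1.000) / (3) = -0.667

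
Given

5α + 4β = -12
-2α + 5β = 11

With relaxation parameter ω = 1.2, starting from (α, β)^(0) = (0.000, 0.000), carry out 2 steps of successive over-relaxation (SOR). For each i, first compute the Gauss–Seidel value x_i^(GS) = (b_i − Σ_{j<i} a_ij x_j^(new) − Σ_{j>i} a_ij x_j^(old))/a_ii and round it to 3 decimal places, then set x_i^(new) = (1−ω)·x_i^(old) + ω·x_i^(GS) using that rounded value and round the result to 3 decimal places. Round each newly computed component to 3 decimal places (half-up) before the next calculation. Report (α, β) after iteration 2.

(-3.511, 0.704)

Iteration 1:
  α: GS value = (-12 - (4)·0.000) / (5) = -2.400;  α ← (1−ω)·0.000 + ω·-2.400 = -2.880
  β: GS value = (11 - (-2)·-2.880) / (5) = 1.048;  β ← (1−ω)·0.000 + ω·1.048 = 1.258
Iteration 2:
  α: GS value = (-12 - (4)·1.258) / (5) = -3.406;  α ← (1−ω)·-2.880 + ω·-3.406 = -3.511
  β: GS value = (11 - (-2)·-3.511) / (5) = 0.796;  β ← (1−ω)·1.258 + ω·0.796 = 0.704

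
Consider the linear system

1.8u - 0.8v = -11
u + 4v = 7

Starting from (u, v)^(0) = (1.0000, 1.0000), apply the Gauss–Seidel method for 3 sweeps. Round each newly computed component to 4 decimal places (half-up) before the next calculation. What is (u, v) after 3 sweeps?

(-4.8107, 2.9527)

Iteration 1:
  u = (-11 - (-0.8)·1.0000) / (1.8) = -5.6667
  v = (7 - (1)·-5.6667) / (4) = 3.1667
Iteration 2:
  u = (-11 - (-0.8)·3.1667) / (1.8) = -4.7037
  v = (7 - (1)·-4.7037) / (4) = 2.9259
Iteration 3:
  u = (-11 - (-0.8)·2.9259) / (1.8) = -4.8107
  v = (7 - (1)·-4.8107) / (4) = 2.9527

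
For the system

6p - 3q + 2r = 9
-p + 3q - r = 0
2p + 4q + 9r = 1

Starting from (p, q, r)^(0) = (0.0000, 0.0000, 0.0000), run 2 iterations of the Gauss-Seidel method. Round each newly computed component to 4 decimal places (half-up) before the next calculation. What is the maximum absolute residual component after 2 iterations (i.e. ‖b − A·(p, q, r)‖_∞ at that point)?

0.1174

Iteration 1:
  p = (9 - (-3)·0.0000 - (2)·0.0000) / (6) = 1.5000
  q = (0 - (-1)·1.5000 - (-1)·0.0000) / (3) = 0.5000
  r = (1 - (2)·1.5000 - (4)·0.5000) / (9) = -0.4444
Iteration 2:
  p = (9 - (-3)·0.5000 - (2)·-0.4444) / (6) = 1.8981
  q = (0 - (-1)·1.8981 - (-1)·-0.4444) / (3) = 0.4846
  r = (1 - (2)·1.8981 - (4)·0.4846) / (9) = -0.5261
Residual b − A·x = (0.1174, -0.0818, 0.0003); ∞-norm = 0.1174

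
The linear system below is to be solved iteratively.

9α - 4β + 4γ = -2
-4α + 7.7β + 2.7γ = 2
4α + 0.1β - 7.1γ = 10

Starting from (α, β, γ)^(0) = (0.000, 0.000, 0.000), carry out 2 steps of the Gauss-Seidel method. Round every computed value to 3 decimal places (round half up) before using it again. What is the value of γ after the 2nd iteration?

Iteration 1:
  α = (-2 - (-4)·0.000 - (4)·0.000) / (9) = -0.222
  β = (2 - (-4)·-0.222 - (2.7)·0.000) / (7.7) = 0.144
  γ = (10 - (4)·-0.222 - (0.1)·0.144) / (-7.1) = -1.531
Iteration 2:
  α = (-2 - (-4)·0.144 - (4)·-1.531) / (9) = 0.522
  β = (2 - (-4)·0.522 - (2.7)·-1.531) / (7.7) = 1.068
  γ = (10 - (4)·0.522 - (0.1)·1.068) / (-7.1) = -1.099

-1.099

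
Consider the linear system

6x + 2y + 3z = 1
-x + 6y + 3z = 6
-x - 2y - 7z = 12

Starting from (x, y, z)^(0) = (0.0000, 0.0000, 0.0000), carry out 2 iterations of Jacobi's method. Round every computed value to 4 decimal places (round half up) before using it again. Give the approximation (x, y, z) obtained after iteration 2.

(0.6905, 1.8849, -2.0238)

Iteration 1:
  x = (1 - (2)·0.0000 - (3)·0.0000) / (6) = 0.1667
  y = (6 - (-1)·0.0000 - (3)·0.0000) / (6) = 1.0000
  z = (12 - (-1)·0.0000 - (-2)·0.0000) / (-7) = -1.7143
Iteration 2:
  x = (1 - (2)·1.0000 - (3)·-1.7143) / (6) = 0.6905
  y = (6 - (-1)·0.1667 - (3)·-1.7143) / (6) = 1.8849
  z = (12 - (-1)·0.1667 - (-2)·1.0000) / (-7) = -2.0238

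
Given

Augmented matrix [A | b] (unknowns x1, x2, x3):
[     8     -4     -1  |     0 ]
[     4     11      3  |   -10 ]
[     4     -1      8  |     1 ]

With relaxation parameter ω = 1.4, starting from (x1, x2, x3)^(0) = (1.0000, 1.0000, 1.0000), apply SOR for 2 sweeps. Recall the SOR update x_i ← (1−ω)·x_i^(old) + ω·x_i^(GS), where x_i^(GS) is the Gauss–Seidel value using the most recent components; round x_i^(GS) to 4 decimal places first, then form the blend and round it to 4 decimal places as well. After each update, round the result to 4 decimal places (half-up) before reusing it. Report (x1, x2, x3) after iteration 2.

(-1.9653, 1.0126, 2.1116)

Iteration 1:
  x1: GS value = (0 - (-4)·1.0000 - (-1)·1.0000) / (8) = 0.6250;  x1 ← (1−ω)·1.0000 + ω·0.6250 = 0.4750
  x2: GS value = (-10 - (4)·0.4750 - (3)·1.0000) / (11) = -1.3545;  x2 ← (1−ω)·1.0000 + ω·-1.3545 = -2.2963
  x3: GS value = (1 - (4)·0.4750 - (-1)·-2.2963) / (8) = -0.3995;  x3 ← (1−ω)·1.0000 + ω·-0.3995 = -0.9593
Iteration 2:
  x1: GS value = (0 - (-4)·-2.2963 - (-1)·-0.9593) / (8) = -1.2681;  x1 ← (1−ω)·0.4750 + ω·-1.2681 = -1.9653
  x2: GS value = (-10 - (4)·-1.9653 - (3)·-0.9593) / (11) = 0.0672;  x2 ← (1−ω)·-2.2963 + ω·0.0672 = 1.0126
  x3: GS value = (1 - (4)·-1.9653 - (-1)·1.0126) / (8) = 1.2342;  x3 ← (1−ω)·-0.9593 + ω·1.2342 = 2.1116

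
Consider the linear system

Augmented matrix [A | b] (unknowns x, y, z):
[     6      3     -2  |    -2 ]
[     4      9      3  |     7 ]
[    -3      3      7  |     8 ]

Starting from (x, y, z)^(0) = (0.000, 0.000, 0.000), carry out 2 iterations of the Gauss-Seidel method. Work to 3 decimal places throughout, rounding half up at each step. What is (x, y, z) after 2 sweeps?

(-0.595, 0.841, 0.527)

Iteration 1:
  x = (-2 - (3)·0.000 - (-2)·0.000) / (6) = -0.333
  y = (7 - (4)·-0.333 - (3)·0.000) / (9) = 0.926
  z = (8 - (-3)·-0.333 - (3)·0.926) / (7) = 0.603
Iteration 2:
  x = (-2 - (3)·0.926 - (-2)·0.603) / (6) = -0.595
  y = (7 - (4)·-0.595 - (3)·0.603) / (9) = 0.841
  z = (8 - (-3)·-0.595 - (3)·0.841) / (7) = 0.527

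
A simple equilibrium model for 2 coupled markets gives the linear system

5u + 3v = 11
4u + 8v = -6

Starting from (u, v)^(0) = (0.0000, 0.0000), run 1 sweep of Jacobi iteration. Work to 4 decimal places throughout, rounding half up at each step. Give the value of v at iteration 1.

-0.7500

Iteration 1:
  u = (11 - (3)·0.0000) / (5) = 2.2000
  v = (-6 - (4)·0.0000) / (8) = -0.7500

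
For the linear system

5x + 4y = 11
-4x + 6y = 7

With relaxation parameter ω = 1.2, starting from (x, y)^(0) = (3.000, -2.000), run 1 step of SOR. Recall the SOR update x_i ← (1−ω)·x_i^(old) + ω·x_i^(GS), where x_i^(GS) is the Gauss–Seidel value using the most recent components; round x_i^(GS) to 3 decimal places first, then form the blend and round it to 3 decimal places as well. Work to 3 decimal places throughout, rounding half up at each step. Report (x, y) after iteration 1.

(3.960, 4.968)

Iteration 1:
  x: GS value = (11 - (4)·-2.000) / (5) = 3.800;  x ← (1−ω)·3.000 + ω·3.800 = 3.960
  y: GS value = (7 - (-4)·3.960) / (6) = 3.807;  y ← (1−ω)·-2.000 + ω·3.807 = 4.968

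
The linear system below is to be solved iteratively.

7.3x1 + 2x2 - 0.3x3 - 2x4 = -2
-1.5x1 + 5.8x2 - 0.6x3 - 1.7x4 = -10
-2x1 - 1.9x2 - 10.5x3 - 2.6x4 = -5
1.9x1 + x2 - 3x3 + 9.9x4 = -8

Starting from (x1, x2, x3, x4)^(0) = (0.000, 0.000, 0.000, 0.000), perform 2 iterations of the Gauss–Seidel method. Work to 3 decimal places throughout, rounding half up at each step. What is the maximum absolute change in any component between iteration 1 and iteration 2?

Iteration 1:
  x1 = (-2 - (2)·0.000 - (-0.3)·0.000 - (-2)·0.000) / (7.3) = -0.274
  x2 = (-10 - (-1.5)·-0.274 - (-0.6)·0.000 - (-1.7)·0.000) / (5.8) = -1.795
  x3 = (-5 - (-2)·-0.274 - (-1.9)·-1.795 - (-2.6)·0.000) / (-10.5) = 0.853
  x4 = (-8 - (1.9)·-0.274 - (1)·-1.795 - (-3)·0.853) / (9.9) = -0.316
Iteration 2:
  x1 = (-2 - (2)·-1.795 - (-0.3)·0.853 - (-2)·-0.316) / (7.3) = 0.166
  x2 = (-10 - (-1.5)·0.166 - (-0.6)·0.853 - (-1.7)·-0.316) / (5.8) = -1.686
  x3 = (-5 - (-2)·0.166 - (-1.9)·-1.686 - (-2.6)·-0.316) / (-10.5) = 0.828
  x4 = (-8 - (1.9)·0.166 - (1)·-1.686 - (-3)·0.828) / (9.9) = -0.419
Change: (0.440, 0.109, -0.025, -0.103) → max |·| = 0.440

0.440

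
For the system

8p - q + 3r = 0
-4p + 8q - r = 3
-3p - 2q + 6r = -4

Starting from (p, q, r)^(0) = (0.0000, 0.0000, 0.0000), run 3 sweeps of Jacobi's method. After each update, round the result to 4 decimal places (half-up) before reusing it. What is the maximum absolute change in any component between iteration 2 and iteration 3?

0.1640

Iteration 1:
  p = (0 - (-1)·0.0000 - (3)·0.0000) / (8) = 0.0000
  q = (3 - (-4)·0.0000 - (-1)·0.0000) / (8) = 0.3750
  r = (-4 - (-3)·0.0000 - (-2)·0.0000) / (6) = -0.6667
Iteration 2:
  p = (0 - (-1)·0.3750 - (3)·-0.6667) / (8) = 0.2969
  q = (3 - (-4)·0.0000 - (-1)·-0.6667) / (8) = 0.2917
  r = (-4 - (-3)·0.0000 - (-2)·0.3750) / (6) = -0.5417
Iteration 3:
  p = (0 - (-1)·0.2917 - (3)·-0.5417) / (8) = 0.2396
  q = (3 - (-4)·0.2969 - (-1)·-0.5417) / (8) = 0.4557
  r = (-4 - (-3)·0.2969 - (-2)·0.2917) / (6) = -0.4210
Change: (-0.0573, 0.1640, 0.1207) → max |·| = 0.1640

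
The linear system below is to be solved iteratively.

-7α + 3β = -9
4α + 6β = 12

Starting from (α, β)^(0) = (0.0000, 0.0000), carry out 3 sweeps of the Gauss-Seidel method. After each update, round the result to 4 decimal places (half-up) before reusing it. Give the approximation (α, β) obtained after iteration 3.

(1.6356, 0.9096)

Iteration 1:
  α = (-9 - (3)·0.0000) / (-7) = 1.2857
  β = (12 - (4)·1.2857) / (6) = 1.1429
Iteration 2:
  α = (-9 - (3)·1.1429) / (-7) = 1.7755
  β = (12 - (4)·1.7755) / (6) = 0.8163
Iteration 3:
  α = (-9 - (3)·0.8163) / (-7) = 1.6356
  β = (12 - (4)·1.6356) / (6) = 0.9096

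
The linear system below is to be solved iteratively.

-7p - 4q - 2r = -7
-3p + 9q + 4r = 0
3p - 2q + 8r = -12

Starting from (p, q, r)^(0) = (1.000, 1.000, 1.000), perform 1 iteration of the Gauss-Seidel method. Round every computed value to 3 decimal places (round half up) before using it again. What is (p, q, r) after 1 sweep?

Iteration 1:
  p = (-7 - (-4)·1.000 - (-2)·1.000) / (-7) = 0.143
  q = (0 - (-3)·0.143 - (4)·1.000) / (9) = -0.397
  r = (-12 - (3)·0.143 - (-2)·-0.397) / (8) = -1.653

(0.143, -0.397, -1.653)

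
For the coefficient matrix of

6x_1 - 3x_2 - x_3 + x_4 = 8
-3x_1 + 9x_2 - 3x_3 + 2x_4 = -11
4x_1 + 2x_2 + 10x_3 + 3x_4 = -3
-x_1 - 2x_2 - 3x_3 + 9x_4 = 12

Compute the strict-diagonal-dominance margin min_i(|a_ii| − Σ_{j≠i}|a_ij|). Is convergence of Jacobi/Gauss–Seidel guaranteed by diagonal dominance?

row 1: |6| − (3+1+1) = 1
row 2: |9| − (3+3+2) = 1
row 3: |10| − (4+2+3) = 1
row 4: |9| − (1+2+3) = 3
minimum over rows = 1 → strictly diagonally dominant (convergence guaranteed)

1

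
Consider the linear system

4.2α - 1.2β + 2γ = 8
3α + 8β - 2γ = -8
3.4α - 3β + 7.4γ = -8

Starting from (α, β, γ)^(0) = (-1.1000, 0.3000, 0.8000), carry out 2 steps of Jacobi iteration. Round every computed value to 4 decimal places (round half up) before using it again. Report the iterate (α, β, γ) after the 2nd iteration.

Iteration 1:
  α = (8 - (-1.2)·0.3000 - (2)·0.8000) / (4.2) = 1.6095
  β = (-8 - (3)·-1.1000 - (-2)·0.8000) / (8) = -0.3875
  γ = (-8 - (3.4)·-1.1000 - (-3)·0.3000) / (7.4) = -0.4541
Iteration 2:
  α = (8 - (-1.2)·-0.3875 - (2)·-0.4541) / (4.2) = 2.0103
  β = (-8 - (3)·1.6095 - (-2)·-0.4541) / (8) = -1.7171
  γ = (-8 - (3.4)·1.6095 - (-3)·-0.3875) / (7.4) = -1.9777

(2.0103, -1.7171, -1.9777)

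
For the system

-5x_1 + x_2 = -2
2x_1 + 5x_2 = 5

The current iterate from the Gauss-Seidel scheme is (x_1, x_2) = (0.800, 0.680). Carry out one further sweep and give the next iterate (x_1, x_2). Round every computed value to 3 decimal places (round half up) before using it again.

(0.536, 0.786)

One sweep:
  x_1 = (-2 - (1)·0.680) / (-5) = 0.536
  x_2 = (5 - (2)·0.536) / (5) = 0.786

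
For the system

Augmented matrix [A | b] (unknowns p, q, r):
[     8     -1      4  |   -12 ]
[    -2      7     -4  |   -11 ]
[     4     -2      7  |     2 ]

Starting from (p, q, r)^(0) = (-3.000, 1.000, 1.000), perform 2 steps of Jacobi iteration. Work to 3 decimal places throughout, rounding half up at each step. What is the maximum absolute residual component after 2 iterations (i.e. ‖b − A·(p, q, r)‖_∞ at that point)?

Iteration 1:
  p = (-12 - (-1)·1.000 - (4)·1.000) / (8) = -1.875
  q = (-11 - (-2)·-3.000 - (-4)·1.000) / (7) = -1.857
  r = (2 - (4)·-3.000 - (-2)·1.000) / (7) = 2.286
Iteration 2:
  p = (-12 - (-1)·-1.857 - (4)·2.286) / (8) = -2.875
  q = (-11 - (-2)·-1.875 - (-4)·2.286) / (7) = -0.801
  r = (2 - (4)·-1.875 - (-2)·-1.857) / (7) = 0.827
Residual b − A·x = (6.891, -7.835, 6.109); ∞-norm = 7.835

7.835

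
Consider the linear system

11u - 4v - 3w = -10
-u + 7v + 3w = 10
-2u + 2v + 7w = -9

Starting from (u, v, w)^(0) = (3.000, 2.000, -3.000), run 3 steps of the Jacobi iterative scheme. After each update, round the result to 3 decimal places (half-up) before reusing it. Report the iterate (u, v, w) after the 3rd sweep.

(-0.959, 2.481, -1.787)

Iteration 1:
  u = (-10 - (-4)·2.000 - (-3)·-3.000) / (11) = -1.000
  v = (10 - (-1)·3.000 - (3)·-3.000) / (7) = 3.143
  w = (-9 - (-2)·3.000 - (2)·2.000) / (7) = -1.000
Iteration 2:
  u = (-10 - (-4)·3.143 - (-3)·-1.000) / (11) = -0.039
  v = (10 - (-1)·-1.000 - (3)·-1.000) / (7) = 1.714
  w = (-9 - (-2)·-1.000 - (2)·3.143) / (7) = -2.469
Iteration 3:
  u = (-10 - (-4)·1.714 - (-3)·-2.469) / (11) = -0.959
  v = (10 - (-1)·-0.039 - (3)·-2.469) / (7) = 2.481
  w = (-9 - (-2)·-0.039 - (2)·1.714) / (7) = -1.787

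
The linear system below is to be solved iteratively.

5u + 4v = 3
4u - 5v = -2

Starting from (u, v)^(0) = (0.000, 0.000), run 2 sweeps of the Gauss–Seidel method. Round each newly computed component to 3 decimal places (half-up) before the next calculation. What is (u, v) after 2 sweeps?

(-0.104, 0.317)

Iteration 1:
  u = (3 - (4)·0.000) / (5) = 0.600
  v = (-2 - (4)·0.600) / (-5) = 0.880
Iteration 2:
  u = (3 - (4)·0.880) / (5) = -0.104
  v = (-2 - (4)·-0.104) / (-5) = 0.317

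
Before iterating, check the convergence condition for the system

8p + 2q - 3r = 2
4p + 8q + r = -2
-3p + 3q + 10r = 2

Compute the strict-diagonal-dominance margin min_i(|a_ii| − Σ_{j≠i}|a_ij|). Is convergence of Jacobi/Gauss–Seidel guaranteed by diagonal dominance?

row 1: |8| − (2+3) = 3
row 2: |8| − (4+1) = 3
row 3: |10| − (3+3) = 4
minimum over rows = 3 → strictly diagonally dominant (convergence guaranteed)

3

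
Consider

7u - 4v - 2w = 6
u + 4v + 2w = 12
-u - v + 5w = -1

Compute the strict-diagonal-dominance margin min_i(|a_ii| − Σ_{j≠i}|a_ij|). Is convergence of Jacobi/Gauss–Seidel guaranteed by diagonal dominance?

row 1: |7| − (4+2) = 1
row 2: |4| − (1+2) = 1
row 3: |5| − (1+1) = 3
minimum over rows = 1 → strictly diagonally dominant (convergence guaranteed)

1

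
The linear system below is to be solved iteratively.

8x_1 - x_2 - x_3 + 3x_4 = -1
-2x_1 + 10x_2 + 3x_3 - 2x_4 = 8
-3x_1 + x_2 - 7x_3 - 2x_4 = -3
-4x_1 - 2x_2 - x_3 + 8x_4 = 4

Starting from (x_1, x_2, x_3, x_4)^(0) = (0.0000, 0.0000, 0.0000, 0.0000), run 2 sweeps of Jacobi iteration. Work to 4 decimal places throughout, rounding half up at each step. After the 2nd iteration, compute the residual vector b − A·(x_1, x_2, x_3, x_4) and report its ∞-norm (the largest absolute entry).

0.6021

Iteration 1:
  x_1 = (-1 - (-1)·0.0000 - (-1)·0.0000 - (3)·0.0000) / (8) = -0.1250
  x_2 = (8 - (-2)·0.0000 - (3)·0.0000 - (-2)·0.0000) / (10) = 0.8000
  x_3 = (-3 - (-3)·0.0000 - (1)·0.0000 - (-2)·0.0000) / (-7) = 0.4286
  x_4 = (4 - (-4)·0.0000 - (-2)·0.0000 - (-1)·0.0000) / (8) = 0.5000
Iteration 2:
  x_1 = (-1 - (-1)·0.8000 - (-1)·0.4286 - (3)·0.5000) / (8) = -0.1589
  x_2 = (8 - (-2)·-0.1250 - (3)·0.4286 - (-2)·0.5000) / (10) = 0.7464
  x_3 = (-3 - (-3)·-0.1250 - (1)·0.8000 - (-2)·0.5000) / (-7) = 0.4536
  x_4 = (4 - (-4)·-0.1250 - (-2)·0.8000 - (-1)·0.4286) / (8) = 0.6911
Residual b − A·x = (-0.6021, 0.2396, 0.3343, -0.2180); ∞-norm = 0.6021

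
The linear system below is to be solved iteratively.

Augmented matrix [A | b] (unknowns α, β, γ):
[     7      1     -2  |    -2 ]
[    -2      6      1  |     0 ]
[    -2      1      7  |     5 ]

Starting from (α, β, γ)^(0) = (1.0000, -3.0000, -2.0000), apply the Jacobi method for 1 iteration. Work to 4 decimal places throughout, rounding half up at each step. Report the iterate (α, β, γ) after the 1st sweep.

(-0.4286, 0.6667, 1.4286)

Iteration 1:
  α = (-2 - (1)·-3.0000 - (-2)·-2.0000) / (7) = -0.4286
  β = (0 - (-2)·1.0000 - (1)·-2.0000) / (6) = 0.6667
  γ = (5 - (-2)·1.0000 - (1)·-3.0000) / (7) = 1.4286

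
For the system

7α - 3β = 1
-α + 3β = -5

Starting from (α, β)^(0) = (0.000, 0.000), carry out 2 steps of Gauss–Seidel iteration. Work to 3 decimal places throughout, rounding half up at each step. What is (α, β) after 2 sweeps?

(-0.551, -1.850)

Iteration 1:
  α = (1 - (-3)·0.000) / (7) = 0.143
  β = (-5 - (-1)·0.143) / (3) = -1.619
Iteration 2:
  α = (1 - (-3)·-1.619) / (7) = -0.551
  β = (-5 - (-1)·-0.551) / (3) = -1.850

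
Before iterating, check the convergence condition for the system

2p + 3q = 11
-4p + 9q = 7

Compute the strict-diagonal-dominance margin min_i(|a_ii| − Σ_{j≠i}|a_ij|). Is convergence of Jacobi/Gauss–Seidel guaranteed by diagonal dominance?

-1

row 1: |2| − (3) = -1
row 2: |9| − (4) = 5
minimum over rows = -1 → not strictly diagonally dominant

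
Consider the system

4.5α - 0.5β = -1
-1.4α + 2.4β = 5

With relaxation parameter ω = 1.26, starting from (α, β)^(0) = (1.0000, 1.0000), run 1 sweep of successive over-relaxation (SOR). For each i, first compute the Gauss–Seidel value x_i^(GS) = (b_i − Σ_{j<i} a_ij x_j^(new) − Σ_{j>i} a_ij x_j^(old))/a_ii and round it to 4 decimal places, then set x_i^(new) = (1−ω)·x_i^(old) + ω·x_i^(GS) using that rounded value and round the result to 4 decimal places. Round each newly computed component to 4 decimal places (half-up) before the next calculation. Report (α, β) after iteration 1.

(-0.4000, 2.0710)

Iteration 1:
  α: GS value = (-1 - (-0.5)·1.0000) / (4.5) = -0.1111;  α ← (1−ω)·1.0000 + ω·-0.1111 = -0.4000
  β: GS value = (5 - (-1.4)·-0.4000) / (2.4) = 1.8500;  β ← (1−ω)·1.0000 + ω·1.8500 = 2.0710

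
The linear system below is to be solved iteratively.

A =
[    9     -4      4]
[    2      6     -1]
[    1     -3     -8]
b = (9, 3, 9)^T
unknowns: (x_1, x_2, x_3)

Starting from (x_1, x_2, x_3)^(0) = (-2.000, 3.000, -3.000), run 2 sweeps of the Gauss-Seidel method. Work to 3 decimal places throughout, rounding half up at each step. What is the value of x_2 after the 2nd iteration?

Iteration 1:
  x_1 = (9 - (-4)·3.000 - (4)·-3.000) / (9) = 3.667
  x_2 = (3 - (2)·3.667 - (-1)·-3.000) / (6) = -1.222
  x_3 = (9 - (1)·3.667 - (-3)·-1.222) / (-8) = -0.208
Iteration 2:
  x_1 = (9 - (-4)·-1.222 - (4)·-0.208) / (9) = 0.549
  x_2 = (3 - (2)·0.549 - (-1)·-0.208) / (6) = 0.282
  x_3 = (9 - (1)·0.549 - (-3)·0.282) / (-8) = -1.162

0.282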